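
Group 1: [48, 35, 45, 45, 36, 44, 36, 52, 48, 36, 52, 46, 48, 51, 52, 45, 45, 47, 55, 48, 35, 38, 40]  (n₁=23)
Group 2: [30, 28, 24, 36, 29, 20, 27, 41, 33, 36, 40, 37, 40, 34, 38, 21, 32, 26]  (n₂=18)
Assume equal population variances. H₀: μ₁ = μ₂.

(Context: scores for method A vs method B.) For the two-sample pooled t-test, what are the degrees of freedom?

df = n₁ + n₂ − 2 = 23 + 18 − 2 = 39

degrees of freedom = 39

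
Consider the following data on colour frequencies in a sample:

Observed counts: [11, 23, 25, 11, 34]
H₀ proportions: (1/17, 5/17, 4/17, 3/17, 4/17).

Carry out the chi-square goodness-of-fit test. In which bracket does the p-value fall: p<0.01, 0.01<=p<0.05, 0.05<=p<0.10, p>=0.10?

p-value bracket: 0.01<=p<0.05

n = 104; E_i = n·p_i = [6.12, 30.59, 24.47, 18.35, 24.47]
χ² = (11−6.12)²/6.12 + (23−30.59)²/30.59 + (25−24.47)²/24.47 + (11−18.35)²/18.35 + (34−24.47)²/24.47 = 12.4473
df = 4
p-value (upper-tail) = 0.01432
→ bracket: 0.01<=p<0.05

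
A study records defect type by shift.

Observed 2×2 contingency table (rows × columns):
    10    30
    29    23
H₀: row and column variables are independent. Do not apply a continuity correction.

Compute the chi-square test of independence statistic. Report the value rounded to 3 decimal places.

test statistic = 8.765

Row totals [40, 52], col totals [39, 53], n=92
χ² = (10−16.96)²/16.96 + (30−23.04)²/23.04 + (29−22.04)²/22.04 + (23−29.96)²/29.96 = 8.7648
df = 1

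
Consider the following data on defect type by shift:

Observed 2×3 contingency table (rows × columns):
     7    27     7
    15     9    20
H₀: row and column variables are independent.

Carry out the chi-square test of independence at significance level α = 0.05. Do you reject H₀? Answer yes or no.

Row totals [41, 44], col totals [22, 36, 27], n=85
χ² = (7−10.61)²/10.61 + (27−17.36)²/17.36 + (7−13.02)²/13.02 + (15−11.39)²/11.39 + (9−18.64)²/18.64 + (20−13.98)²/13.98 = 18.0850
df = 2
p-value (upper-tail) = 0.00012
At α=0.05: p < α → reject H₀

reject H₀: yes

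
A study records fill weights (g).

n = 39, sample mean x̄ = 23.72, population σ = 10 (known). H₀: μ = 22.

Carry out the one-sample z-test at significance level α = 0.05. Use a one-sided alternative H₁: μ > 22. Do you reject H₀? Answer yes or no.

SE = σ/√n = 10/√39 = 1.6013
z = (x̄−μ₀)/SE = (23.72−22)/1.6013 = 1.0741
p-value (one-sided, H₁ greater) = 0.14138
At α=0.05: p ≥ α → fail to reject H₀

reject H₀: no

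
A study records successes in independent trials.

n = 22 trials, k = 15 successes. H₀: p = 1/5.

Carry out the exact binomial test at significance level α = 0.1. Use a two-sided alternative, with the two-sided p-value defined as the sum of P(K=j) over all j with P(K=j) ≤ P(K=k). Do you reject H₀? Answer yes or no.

reject H₀: yes

Exact binomial: n=22, k=15, p₀=1/5=0.2000
P(X=j) = C(n,j)·p₀^j·(1−p₀)^(n−j); p = Σ P(X=j) over j with P(X=j) ≤ P(X=15)
p-value (two-sided) = 0.00000
At α=0.1: p < α → reject H₀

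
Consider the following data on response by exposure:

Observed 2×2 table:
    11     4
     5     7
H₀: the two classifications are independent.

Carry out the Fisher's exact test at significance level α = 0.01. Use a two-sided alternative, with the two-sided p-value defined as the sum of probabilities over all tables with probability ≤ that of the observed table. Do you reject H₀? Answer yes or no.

Margins: r₁=15, r₂=12, c₁=16, c₂=11, n=27
p_obs = C(15,11)·C(12,5)/C(27,16); sum pmf over tables with pmf ≤ p_obs
p-value (two-sided) = 0.13025
At α=0.01: p ≥ α → fail to reject H₀

reject H₀: no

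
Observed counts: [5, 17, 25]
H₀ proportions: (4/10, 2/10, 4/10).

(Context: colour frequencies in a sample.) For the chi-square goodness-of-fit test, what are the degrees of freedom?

degrees of freedom = 2

df = k − 1 = 3 − 1 = 2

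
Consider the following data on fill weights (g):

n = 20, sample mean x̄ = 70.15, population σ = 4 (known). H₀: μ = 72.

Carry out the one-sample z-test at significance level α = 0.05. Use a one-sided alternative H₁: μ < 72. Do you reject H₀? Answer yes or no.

reject H₀: yes

SE = σ/√n = 4/√20 = 0.8944
z = (x̄−μ₀)/SE = (70.15−72)/0.8944 = -2.0684
p-value (one-sided, H₁ less) = 0.01930
At α=0.05: p < α → reject H₀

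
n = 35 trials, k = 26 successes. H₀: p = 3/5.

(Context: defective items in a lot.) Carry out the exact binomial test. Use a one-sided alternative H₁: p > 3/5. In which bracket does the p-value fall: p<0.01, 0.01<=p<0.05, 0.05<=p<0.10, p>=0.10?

Exact binomial: n=35, k=26, p₀=3/5=0.6000
P(X≥26) from Σ C(n,i)·p₀^i·(1−p₀)^(n−i)
p-value (one-sided, H₁ greater) = 0.05753
→ bracket: 0.05<=p<0.10

p-value bracket: 0.05<=p<0.10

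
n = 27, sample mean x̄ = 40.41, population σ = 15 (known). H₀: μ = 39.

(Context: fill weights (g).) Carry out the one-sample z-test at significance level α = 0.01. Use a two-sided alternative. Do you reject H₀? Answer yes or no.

SE = σ/√n = 15/√27 = 2.8868
z = (x̄−μ₀)/SE = (40.41−39)/2.8868 = 0.4884
p-value (two-sided) = 0.62524
At α=0.01: p ≥ α → fail to reject H₀

reject H₀: no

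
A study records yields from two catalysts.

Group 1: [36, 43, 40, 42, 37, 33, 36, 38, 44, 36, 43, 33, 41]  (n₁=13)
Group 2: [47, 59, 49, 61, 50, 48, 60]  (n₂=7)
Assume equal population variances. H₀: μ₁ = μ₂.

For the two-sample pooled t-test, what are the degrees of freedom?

df = n₁ + n₂ − 2 = 13 + 7 − 2 = 18

degrees of freedom = 18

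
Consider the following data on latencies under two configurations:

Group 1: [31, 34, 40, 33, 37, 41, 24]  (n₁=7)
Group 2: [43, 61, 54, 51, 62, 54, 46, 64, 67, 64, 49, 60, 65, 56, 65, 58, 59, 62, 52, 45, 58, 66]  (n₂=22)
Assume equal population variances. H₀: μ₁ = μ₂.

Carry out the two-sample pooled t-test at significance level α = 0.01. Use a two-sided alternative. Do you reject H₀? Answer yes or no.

reject H₀: yes

x̄₁=34.286, s₁=5.823, n₁=7
x̄₂=57.318, s₂=7.207, n₂=22
s_p² = [6·5.823² + 21·7.207²]/27 = 47.9334
SE = √(s_p²·(1/7+1/22)) = 3.0044
t = (34.286−57.318)/3.0044 = -7.6662
df = 27
p-value (two-sided) = 0.00000
At α=0.01: p < α → reject H₀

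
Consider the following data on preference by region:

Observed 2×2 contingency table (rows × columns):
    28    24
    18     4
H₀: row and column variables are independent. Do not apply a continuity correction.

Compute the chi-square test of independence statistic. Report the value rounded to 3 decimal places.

Row totals [52, 22], col totals [46, 28], n=74
χ² = (28−32.32)²/32.32 + (24−19.68)²/19.68 + (18−13.68)²/13.68 + (4−8.32)²/8.32 = 5.1427
df = 1

test statistic = 5.143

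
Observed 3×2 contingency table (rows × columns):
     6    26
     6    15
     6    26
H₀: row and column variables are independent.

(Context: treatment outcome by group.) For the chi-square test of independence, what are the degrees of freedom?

degrees of freedom = 2

df = (r−1)(c−1) = (3−1)·(2−1) = 2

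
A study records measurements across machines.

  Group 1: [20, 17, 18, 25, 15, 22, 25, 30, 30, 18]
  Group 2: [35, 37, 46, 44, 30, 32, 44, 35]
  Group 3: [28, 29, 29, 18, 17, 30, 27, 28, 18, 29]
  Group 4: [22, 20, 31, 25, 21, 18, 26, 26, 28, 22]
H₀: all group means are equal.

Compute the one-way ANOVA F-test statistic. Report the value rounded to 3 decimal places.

Group means [22.00, 37.88, 25.30, 23.90], grand mean 26.711
SSB = Σnᵢ(x̄ᵢ−x̄)² = 1317.941; SSW = ΣΣ(x−x̄ᵢ)² = 909.875
MSB = 1317.941/3 = 439.3136; MSW = 909.875/34 = 26.7610
F = MSB/MSW = 16.4162
df = (3, 34)

test statistic = 16.416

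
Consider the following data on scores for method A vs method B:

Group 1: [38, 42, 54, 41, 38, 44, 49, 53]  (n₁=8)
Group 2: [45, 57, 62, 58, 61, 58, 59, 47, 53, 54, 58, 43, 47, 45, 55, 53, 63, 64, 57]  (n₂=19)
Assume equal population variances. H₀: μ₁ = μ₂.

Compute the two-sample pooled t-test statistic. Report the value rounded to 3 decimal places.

x̄₁=44.875, s₁=6.379, n₁=8
x̄₂=54.684, s₂=6.498, n₂=19
s_p² = [7·6.379² + 18·6.498²]/25 = 41.7992
SE = √(s_p²·(1/8+1/19)) = 2.7249
t = (44.875−54.684)/2.7249 = -3.5999
df = 25

test statistic = -3.600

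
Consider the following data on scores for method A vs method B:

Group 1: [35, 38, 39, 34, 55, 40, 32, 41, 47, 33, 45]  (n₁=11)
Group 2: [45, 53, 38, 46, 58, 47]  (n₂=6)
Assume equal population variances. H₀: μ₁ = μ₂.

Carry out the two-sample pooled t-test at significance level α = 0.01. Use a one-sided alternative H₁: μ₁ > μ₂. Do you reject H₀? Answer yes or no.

x̄₁=39.909, s₁=6.920, n₁=11
x̄₂=47.833, s₂=6.911, n₂=6
s_p² = [10·6.920² + 5·6.911²]/15 = 47.8495
SE = √(s_p²·(1/11+1/6)) = 3.5107
t = (39.909−47.833)/3.5107 = -2.2572
df = 15
p-value (one-sided, H₁ greater) = 0.98033
At α=0.01: p ≥ α → fail to reject H₀

reject H₀: no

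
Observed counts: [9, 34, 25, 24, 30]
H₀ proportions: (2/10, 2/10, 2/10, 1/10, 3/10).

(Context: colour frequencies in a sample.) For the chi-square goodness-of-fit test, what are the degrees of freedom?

df = k − 1 = 5 − 1 = 4

degrees of freedom = 4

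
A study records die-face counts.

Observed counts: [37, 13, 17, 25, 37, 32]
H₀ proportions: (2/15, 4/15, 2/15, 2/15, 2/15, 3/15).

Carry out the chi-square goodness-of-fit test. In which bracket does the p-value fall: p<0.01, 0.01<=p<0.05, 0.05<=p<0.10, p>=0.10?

p-value bracket: p<0.01

n = 161; E_i = n·p_i = [21.47, 42.93, 21.47, 21.47, 21.47, 32.20]
χ² = (37−21.47)²/21.47 + (13−42.93)²/42.93 + (17−21.47)²/21.47 + (25−21.47)²/21.47 + (37−21.47)²/21.47 + (32−32.20)²/32.20 = 44.8618
df = 5
p-value (upper-tail) = 0.00000
→ bracket: p<0.01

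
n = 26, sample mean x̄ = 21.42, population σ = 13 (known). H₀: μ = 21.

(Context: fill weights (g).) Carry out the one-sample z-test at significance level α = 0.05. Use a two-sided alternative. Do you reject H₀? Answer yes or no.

reject H₀: no

SE = σ/√n = 13/√26 = 2.5495
z = (x̄−μ₀)/SE = (21.42−21)/2.5495 = 0.1647
p-value (two-sided) = 0.86915
At α=0.05: p ≥ α → fail to reject H₀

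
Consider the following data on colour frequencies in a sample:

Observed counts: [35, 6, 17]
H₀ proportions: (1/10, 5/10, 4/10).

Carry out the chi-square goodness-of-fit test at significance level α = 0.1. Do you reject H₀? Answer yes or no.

n = 58; E_i = n·p_i = [5.80, 29.00, 23.20]
χ² = (35−5.80)²/5.80 + (6−29.00)²/29.00 + (17−23.20)²/23.20 = 166.9052
df = 2
p-value (upper-tail) = 0.00000
At α=0.1: p < α → reject H₀

reject H₀: yes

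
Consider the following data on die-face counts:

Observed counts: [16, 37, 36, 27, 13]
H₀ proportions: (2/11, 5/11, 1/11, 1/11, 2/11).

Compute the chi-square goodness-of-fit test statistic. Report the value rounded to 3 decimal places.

test statistic = 85.142

n = 129; E_i = n·p_i = [23.45, 58.64, 11.73, 11.73, 23.45]
χ² = (16−23.45)²/23.45 + (37−58.64)²/58.64 + (36−11.73)²/11.73 + (27−11.73)²/11.73 + (13−23.45)²/23.45 = 85.1419
df = 4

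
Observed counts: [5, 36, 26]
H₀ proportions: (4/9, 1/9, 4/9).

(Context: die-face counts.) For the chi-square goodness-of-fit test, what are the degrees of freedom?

df = k − 1 = 3 − 1 = 2

degrees of freedom = 2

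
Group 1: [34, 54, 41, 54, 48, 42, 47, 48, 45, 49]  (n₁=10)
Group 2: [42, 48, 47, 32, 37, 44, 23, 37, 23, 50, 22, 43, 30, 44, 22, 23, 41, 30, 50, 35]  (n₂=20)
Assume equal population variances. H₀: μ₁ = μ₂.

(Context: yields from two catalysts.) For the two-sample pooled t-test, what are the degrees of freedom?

degrees of freedom = 28

df = n₁ + n₂ − 2 = 10 + 20 − 2 = 28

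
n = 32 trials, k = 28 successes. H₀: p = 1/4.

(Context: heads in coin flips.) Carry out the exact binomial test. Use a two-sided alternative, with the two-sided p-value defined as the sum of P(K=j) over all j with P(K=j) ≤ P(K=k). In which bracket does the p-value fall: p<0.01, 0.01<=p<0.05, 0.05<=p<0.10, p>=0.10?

Exact binomial: n=32, k=28, p₀=1/4=0.2500
P(X=j) = C(n,j)·p₀^j·(1−p₀)^(n−j); p = Σ P(X=j) over j with P(X=j) ≤ P(X=28)
p-value (two-sided) = 0.00000
→ bracket: p<0.01

p-value bracket: p<0.01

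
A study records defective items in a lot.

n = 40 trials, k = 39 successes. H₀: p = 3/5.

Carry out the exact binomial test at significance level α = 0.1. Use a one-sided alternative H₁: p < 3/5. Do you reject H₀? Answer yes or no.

Exact binomial: n=40, k=39, p₀=3/5=0.6000
P(X≤39) from Σ C(n,i)·p₀^i·(1−p₀)^(n−i)
p-value (one-sided, H₁ less) = 1.00000
At α=0.1: p ≥ α → fail to reject H₀

reject H₀: no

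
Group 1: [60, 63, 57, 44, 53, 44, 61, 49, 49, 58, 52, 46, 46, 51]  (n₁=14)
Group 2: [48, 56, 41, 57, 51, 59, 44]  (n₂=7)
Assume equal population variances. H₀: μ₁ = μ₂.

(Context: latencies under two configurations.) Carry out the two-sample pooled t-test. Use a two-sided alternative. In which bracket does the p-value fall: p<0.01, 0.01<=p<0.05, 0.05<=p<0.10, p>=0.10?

x̄₁=52.357, s₁=6.476, n₁=14
x̄₂=50.857, s₂=6.866, n₂=7
s_p² = [13·6.476² + 6·6.866²]/19 = 43.5827
SE = √(s_p²·(1/14+1/7)) = 3.0560
t = (52.357−50.857)/3.0560 = 0.4908
df = 19
p-value (two-sided) = 0.62916
→ bracket: p>=0.10

p-value bracket: p>=0.10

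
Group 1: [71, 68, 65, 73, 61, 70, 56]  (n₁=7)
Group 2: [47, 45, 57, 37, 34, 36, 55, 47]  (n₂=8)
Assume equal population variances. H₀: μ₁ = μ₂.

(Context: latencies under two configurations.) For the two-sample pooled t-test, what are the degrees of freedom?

df = n₁ + n₂ − 2 = 7 + 8 − 2 = 13

degrees of freedom = 13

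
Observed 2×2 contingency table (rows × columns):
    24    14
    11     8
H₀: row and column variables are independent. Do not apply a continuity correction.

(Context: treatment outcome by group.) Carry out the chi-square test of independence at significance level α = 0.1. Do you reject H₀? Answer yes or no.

reject H₀: no

Row totals [38, 19], col totals [35, 22], n=57
χ² = (24−23.33)²/23.33 + (14−14.67)²/14.67 + (11−11.67)²/11.67 + (8−7.33)²/7.33 = 0.1481
df = 1
p-value (upper-tail) = 0.70040
At α=0.1: p ≥ α → fail to reject H₀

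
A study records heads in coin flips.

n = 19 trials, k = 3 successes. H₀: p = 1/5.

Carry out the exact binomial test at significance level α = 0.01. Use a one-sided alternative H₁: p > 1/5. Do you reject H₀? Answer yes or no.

Exact binomial: n=19, k=3, p₀=1/5=0.2000
P(X≥3) from Σ C(n,i)·p₀^i·(1−p₀)^(n−i)
p-value (one-sided, H₁ greater) = 0.76311
At α=0.01: p ≥ α → fail to reject H₀

reject H₀: no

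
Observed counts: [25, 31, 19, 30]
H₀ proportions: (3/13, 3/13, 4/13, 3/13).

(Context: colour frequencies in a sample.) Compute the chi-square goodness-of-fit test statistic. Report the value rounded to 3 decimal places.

n = 105; E_i = n·p_i = [24.23, 24.23, 32.31, 24.23]
χ² = (25−24.23)²/24.23 + (31−24.23)²/24.23 + (19−32.31)²/32.31 + (30−24.23)²/24.23 = 8.7706
df = 3

test statistic = 8.771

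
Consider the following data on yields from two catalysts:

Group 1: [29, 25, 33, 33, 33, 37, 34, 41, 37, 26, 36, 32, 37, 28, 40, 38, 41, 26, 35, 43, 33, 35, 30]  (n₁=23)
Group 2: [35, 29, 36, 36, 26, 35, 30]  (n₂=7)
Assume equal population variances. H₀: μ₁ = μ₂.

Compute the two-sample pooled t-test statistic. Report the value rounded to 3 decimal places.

x̄₁=34.000, s₁=5.036, n₁=23
x̄₂=32.429, s₂=4.036, n₂=7
s_p² = [22·5.036² + 6·4.036²]/28 = 23.4184
SE = √(s_p²·(1/23+1/7)) = 2.0889
t = (34.000−32.429)/2.0889 = 0.7523
df = 28

test statistic = 0.752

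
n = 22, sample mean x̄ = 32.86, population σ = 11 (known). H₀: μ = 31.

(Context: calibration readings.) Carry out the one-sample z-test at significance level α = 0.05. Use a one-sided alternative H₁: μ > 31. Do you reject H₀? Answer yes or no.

reject H₀: no

SE = σ/√n = 11/√22 = 2.3452
z = (x̄−μ₀)/SE = (32.86−31)/2.3452 = 0.7931
p-value (one-sided, H₁ greater) = 0.21386
At α=0.05: p ≥ α → fail to reject H₀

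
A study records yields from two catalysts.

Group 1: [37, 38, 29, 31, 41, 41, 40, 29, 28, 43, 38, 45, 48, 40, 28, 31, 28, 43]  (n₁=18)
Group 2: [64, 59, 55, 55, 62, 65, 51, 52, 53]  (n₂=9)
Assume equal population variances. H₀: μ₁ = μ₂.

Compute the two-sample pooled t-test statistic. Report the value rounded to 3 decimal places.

test statistic = -8.152

x̄₁=36.556, s₁=6.635, n₁=18
x̄₂=57.333, s₂=5.315, n₂=9
s_p² = [17·6.635² + 8·5.315²]/25 = 38.9778
SE = √(s_p²·(1/18+1/9)) = 2.5488
t = (36.556−57.333)/2.5488 = -8.1520
df = 25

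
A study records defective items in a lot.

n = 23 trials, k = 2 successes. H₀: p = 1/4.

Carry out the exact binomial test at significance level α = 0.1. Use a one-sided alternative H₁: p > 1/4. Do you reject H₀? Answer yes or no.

Exact binomial: n=23, k=2, p₀=1/4=0.2500
P(X≥2) from Σ C(n,i)·p₀^i·(1−p₀)^(n−i)
p-value (one-sided, H₁ greater) = 0.98841
At α=0.1: p ≥ α → fail to reject H₀

reject H₀: no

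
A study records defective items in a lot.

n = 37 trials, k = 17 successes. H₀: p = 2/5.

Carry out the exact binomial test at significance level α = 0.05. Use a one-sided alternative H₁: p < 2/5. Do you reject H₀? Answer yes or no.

Exact binomial: n=37, k=17, p₀=2/5=0.4000
P(X≤17) from Σ C(n,i)·p₀^i·(1−p₀)^(n−i)
p-value (one-sided, H₁ less) = 0.81802
At α=0.05: p ≥ α → fail to reject H₀

reject H₀: no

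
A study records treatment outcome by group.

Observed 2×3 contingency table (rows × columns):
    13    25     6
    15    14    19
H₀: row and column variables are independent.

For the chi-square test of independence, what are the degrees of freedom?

degrees of freedom = 2

df = (r−1)(c−1) = (2−1)·(3−1) = 2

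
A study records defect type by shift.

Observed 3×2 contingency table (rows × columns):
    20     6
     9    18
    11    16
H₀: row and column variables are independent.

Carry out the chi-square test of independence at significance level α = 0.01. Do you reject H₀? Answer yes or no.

reject H₀: yes

Row totals [26, 27, 27], col totals [40, 40], n=80
χ² = (20−13.00)²/13.00 + (6−13.00)²/13.00 + (9−13.50)²/13.50 + (18−13.50)²/13.50 + (11−13.50)²/13.50 + (16−13.50)²/13.50 = 11.4644
df = 2
p-value (upper-tail) = 0.00324
At α=0.01: p < α → reject H₀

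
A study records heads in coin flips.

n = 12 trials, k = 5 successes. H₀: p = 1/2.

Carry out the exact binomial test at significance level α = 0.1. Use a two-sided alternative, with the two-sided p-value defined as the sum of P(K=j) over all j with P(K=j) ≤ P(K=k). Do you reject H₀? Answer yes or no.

reject H₀: no

Exact binomial: n=12, k=5, p₀=1/2=0.5000
P(X=j) = C(n,j)·p₀^j·(1−p₀)^(n−j); p = Σ P(X=j) over j with P(X=j) ≤ P(X=5)
p-value (two-sided) = 0.77441
At α=0.1: p ≥ α → fail to reject H₀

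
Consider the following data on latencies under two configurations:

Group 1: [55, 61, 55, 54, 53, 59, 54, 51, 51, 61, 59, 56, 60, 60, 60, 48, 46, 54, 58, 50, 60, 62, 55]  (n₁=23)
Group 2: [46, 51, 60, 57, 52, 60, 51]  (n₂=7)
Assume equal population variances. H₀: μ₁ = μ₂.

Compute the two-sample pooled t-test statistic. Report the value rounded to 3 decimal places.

x̄₁=55.739, s₁=4.495, n₁=23
x̄₂=53.857, s₂=5.273, n₂=7
s_p² = [22·4.495² + 6·5.273²]/28 = 21.8319
SE = √(s_p²·(1/23+1/7)) = 2.0169
t = (55.739−53.857)/2.0169 = 0.9331
df = 28

test statistic = 0.933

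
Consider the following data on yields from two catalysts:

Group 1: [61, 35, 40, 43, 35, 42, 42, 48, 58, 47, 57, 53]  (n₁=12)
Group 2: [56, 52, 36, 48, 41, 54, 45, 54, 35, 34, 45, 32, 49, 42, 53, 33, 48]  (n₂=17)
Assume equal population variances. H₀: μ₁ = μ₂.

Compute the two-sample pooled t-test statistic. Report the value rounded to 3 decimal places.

x̄₁=46.750, s₁=8.823, n₁=12
x̄₂=44.529, s₂=8.163, n₂=17
s_p² = [11·8.823² + 16·8.163²]/27 = 71.2032
SE = √(s_p²·(1/12+1/17)) = 3.1815
t = (46.750−44.529)/3.1815 = 0.6980
df = 27

test statistic = 0.698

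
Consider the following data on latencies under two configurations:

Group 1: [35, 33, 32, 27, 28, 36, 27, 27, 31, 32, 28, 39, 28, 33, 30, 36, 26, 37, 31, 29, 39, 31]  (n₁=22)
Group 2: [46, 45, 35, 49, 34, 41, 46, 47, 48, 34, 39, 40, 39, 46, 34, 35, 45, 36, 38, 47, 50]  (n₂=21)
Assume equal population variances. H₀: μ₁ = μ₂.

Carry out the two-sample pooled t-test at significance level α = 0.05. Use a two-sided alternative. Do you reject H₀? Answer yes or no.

reject H₀: yes

x̄₁=31.591, s₁=4.008, n₁=22
x̄₂=41.619, s₂=5.599, n₂=21
s_p² = [21·4.008² + 20·5.599²]/41 = 23.5188
SE = √(s_p²·(1/22+1/21)) = 1.4795
t = (31.591−41.619)/1.4795 = -6.7780
df = 41
p-value (two-sided) = 0.00000
At α=0.05: p < α → reject H₀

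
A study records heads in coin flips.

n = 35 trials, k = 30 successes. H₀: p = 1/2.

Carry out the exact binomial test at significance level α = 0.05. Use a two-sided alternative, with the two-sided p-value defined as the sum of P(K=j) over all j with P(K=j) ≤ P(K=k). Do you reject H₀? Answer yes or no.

Exact binomial: n=35, k=30, p₀=1/2=0.5000
P(X=j) = C(n,j)·p₀^j·(1−p₀)^(n−j); p = Σ P(X=j) over j with P(X=j) ≤ P(X=30)
p-value (two-sided) = 0.00002
At α=0.05: p < α → reject H₀

reject H₀: yes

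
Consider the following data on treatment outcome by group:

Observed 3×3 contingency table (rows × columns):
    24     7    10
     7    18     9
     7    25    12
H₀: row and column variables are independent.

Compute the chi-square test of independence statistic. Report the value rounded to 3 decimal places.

Row totals [41, 34, 44], col totals [38, 50, 31], n=119
χ² = (24−13.09)²/13.09 + (7−17.23)²/17.23 + (10−10.68)²/10.68 + (7−10.86)²/10.86 + (18−14.29)²/14.29 + (9−8.86)²/8.86 + (7−14.05)²/14.05 + (25−18.49)²/18.49 + (12−11.46)²/11.46 = 23.3976
df = 4

test statistic = 23.398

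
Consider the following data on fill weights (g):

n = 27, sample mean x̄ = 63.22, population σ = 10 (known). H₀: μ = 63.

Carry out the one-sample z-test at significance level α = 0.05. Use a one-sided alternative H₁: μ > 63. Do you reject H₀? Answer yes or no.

SE = σ/√n = 10/√27 = 1.9245
z = (x̄−μ₀)/SE = (63.22−63)/1.9245 = 0.1143
p-value (one-sided, H₁ greater) = 0.45449
At α=0.05: p ≥ α → fail to reject H₀

reject H₀: no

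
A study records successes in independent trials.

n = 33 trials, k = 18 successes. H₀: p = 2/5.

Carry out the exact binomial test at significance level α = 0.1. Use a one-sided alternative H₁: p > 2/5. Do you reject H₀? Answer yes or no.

Exact binomial: n=33, k=18, p₀=2/5=0.4000
P(X≥18) from Σ C(n,i)·p₀^i·(1−p₀)^(n−i)
p-value (one-sided, H₁ greater) = 0.06455
At α=0.1: p < α → reject H₀

reject H₀: yes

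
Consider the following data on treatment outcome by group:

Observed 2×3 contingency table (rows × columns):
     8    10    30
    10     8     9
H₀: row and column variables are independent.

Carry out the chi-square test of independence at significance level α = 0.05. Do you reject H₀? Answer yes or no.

reject H₀: yes

Row totals [48, 27], col totals [18, 18, 39], n=75
χ² = (8−11.52)²/11.52 + (10−11.52)²/11.52 + (30−24.96)²/24.96 + (10−6.48)²/6.48 + (8−6.48)²/6.48 + (9−14.04)²/14.04 = 6.3717
df = 2
p-value (upper-tail) = 0.04134
At α=0.05: p < α → reject H₀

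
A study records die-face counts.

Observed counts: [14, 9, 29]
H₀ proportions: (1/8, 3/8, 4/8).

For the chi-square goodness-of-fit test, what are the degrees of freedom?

df = k − 1 = 3 − 1 = 2

degrees of freedom = 2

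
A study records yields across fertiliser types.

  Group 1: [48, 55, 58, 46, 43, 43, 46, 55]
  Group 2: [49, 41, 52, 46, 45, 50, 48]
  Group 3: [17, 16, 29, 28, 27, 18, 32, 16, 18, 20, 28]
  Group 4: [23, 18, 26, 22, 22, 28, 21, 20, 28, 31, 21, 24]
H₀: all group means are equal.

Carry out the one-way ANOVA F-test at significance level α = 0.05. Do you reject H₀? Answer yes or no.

Group means [49.25, 47.29, 22.64, 23.67], grand mean 33.105
SSB = Σnᵢ(x̄ᵢ−x̄)² = 5767.438; SSW = ΣΣ(x−x̄ᵢ)² = 860.141
MSB = 5767.438/3 = 1922.4794; MSW = 860.141/34 = 25.2983
F = MSB/MSW = 75.9926
df = (3, 34)
p-value (upper-tail) = 0.00000
At α=0.05: p < α → reject H₀

reject H₀: yes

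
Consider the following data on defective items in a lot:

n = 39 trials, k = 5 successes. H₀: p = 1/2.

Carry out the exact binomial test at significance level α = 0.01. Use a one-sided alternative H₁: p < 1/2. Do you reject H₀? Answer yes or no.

reject H₀: yes

Exact binomial: n=39, k=5, p₀=1/2=0.5000
P(X≤5) from Σ C(n,i)·p₀^i·(1−p₀)^(n−i)
p-value (one-sided, H₁ less) = 0.00000
At α=0.01: p < α → reject H₀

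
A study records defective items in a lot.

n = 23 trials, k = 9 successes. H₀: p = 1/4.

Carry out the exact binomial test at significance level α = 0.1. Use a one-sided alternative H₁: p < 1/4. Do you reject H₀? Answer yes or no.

reject H₀: no

Exact binomial: n=23, k=9, p₀=1/4=0.2500
P(X≤9) from Σ C(n,i)·p₀^i·(1−p₀)^(n−i)
p-value (one-sided, H₁ less) = 0.95922
At α=0.1: p ≥ α → fail to reject H₀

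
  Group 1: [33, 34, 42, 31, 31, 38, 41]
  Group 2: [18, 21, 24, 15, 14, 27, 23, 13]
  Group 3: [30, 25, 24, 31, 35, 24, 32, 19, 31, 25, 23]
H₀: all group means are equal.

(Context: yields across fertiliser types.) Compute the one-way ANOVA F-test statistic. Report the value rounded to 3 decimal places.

Group means [35.71, 19.38, 27.18], grand mean 27.077
SSB = Σnᵢ(x̄ᵢ−x̄)² = 996.906; SSW = ΣΣ(x−x̄ᵢ)² = 548.940
MSB = 996.906/2 = 498.4531; MSW = 548.940/23 = 23.8670
F = MSB/MSW = 20.8847
df = (2, 23)

test statistic = 20.885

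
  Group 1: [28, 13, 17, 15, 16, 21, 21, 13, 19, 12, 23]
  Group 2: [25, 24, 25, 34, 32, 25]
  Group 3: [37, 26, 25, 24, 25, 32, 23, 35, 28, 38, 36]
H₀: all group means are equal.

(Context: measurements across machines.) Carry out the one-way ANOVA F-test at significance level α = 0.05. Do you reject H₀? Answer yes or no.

reject H₀: yes

Group means [18.00, 27.50, 29.91], grand mean 24.714
SSB = Σnᵢ(x̄ᵢ−x̄)² = 839.305; SSW = ΣΣ(x−x̄ᵢ)² = 670.409
MSB = 839.305/2 = 419.6526; MSW = 670.409/25 = 26.8164
F = MSB/MSW = 15.6491
df = (2, 25)
p-value (upper-tail) = 0.00004
At α=0.05: p < α → reject H₀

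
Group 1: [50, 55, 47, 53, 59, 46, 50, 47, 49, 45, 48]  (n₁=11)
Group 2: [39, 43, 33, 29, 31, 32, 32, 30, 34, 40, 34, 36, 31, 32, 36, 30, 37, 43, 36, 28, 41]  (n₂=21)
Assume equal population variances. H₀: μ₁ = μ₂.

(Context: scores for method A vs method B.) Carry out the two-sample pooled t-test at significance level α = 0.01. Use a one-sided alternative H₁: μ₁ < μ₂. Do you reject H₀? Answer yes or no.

reject H₀: no

x̄₁=49.909, s₁=4.230, n₁=11
x̄₂=34.619, s₂=4.522, n₂=21
s_p² = [10·4.230² + 20·4.522²]/30 = 19.5954
SE = √(s_p²·(1/11+1/21)) = 1.6476
t = (49.909−34.619)/1.6476 = 9.2803
df = 30
p-value (one-sided, H₁ less) = 1.00000
At α=0.01: p ≥ α → fail to reject H₀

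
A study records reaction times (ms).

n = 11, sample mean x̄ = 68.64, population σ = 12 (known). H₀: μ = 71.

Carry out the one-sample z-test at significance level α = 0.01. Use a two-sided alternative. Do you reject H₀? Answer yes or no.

reject H₀: no

SE = σ/√n = 12/√11 = 3.6181
z = (x̄−μ₀)/SE = (68.64−71)/3.6181 = -0.6523
p-value (two-sided) = 0.51423
At α=0.01: p ≥ α → fail to reject H₀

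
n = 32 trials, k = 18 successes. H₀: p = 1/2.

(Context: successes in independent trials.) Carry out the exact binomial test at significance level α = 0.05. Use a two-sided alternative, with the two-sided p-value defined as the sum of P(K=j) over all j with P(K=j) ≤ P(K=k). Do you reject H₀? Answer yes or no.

Exact binomial: n=32, k=18, p₀=1/2=0.5000
P(X=j) = C(n,j)·p₀^j·(1−p₀)^(n−j); p = Σ P(X=j) over j with P(X=j) ≤ P(X=18)
p-value (two-sided) = 0.59661
At α=0.05: p ≥ α → fail to reject H₀

reject H₀: no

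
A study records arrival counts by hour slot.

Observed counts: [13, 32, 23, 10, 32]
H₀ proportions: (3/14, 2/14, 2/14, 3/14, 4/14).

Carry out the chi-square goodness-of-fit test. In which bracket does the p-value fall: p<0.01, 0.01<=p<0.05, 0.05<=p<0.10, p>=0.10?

p-value bracket: p<0.01

n = 110; E_i = n·p_i = [23.57, 15.71, 15.71, 23.57, 31.43]
χ² = (13−23.57)²/23.57 + (32−15.71)²/15.71 + (23−15.71)²/15.71 + (10−23.57)²/23.57 + (32−31.43)²/31.43 = 32.8212
df = 4
p-value (upper-tail) = 0.00000
→ bracket: p<0.01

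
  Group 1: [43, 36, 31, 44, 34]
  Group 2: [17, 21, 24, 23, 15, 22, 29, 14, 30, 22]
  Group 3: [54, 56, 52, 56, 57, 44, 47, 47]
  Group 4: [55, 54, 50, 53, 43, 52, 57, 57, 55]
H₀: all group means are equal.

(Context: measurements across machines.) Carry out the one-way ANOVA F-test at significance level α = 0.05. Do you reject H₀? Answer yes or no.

Group means [37.60, 21.70, 51.62, 52.89], grand mean 40.438
SSB = Σnᵢ(x̄ᵢ−x̄)² = 5947.811; SSW = ΣΣ(x−x̄ᵢ)² = 710.064
MSB = 5947.811/3 = 1982.6037; MSW = 710.064/28 = 25.3594
F = MSB/MSW = 78.1802
df = (3, 28)
p-value (upper-tail) = 0.00000
At α=0.05: p < α → reject H₀

reject H₀: yes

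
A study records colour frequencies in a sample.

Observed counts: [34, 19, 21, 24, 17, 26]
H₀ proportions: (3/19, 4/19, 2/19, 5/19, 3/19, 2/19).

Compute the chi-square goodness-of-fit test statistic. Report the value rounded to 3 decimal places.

n = 141; E_i = n·p_i = [22.26, 29.68, 14.84, 37.11, 22.26, 14.84]
χ² = (34−22.26)²/22.26 + (19−29.68)²/29.68 + (21−14.84)²/14.84 + (24−37.11)²/37.11 + (17−22.26)²/22.26 + (26−14.84)²/14.84 = 26.8491
df = 5

test statistic = 26.849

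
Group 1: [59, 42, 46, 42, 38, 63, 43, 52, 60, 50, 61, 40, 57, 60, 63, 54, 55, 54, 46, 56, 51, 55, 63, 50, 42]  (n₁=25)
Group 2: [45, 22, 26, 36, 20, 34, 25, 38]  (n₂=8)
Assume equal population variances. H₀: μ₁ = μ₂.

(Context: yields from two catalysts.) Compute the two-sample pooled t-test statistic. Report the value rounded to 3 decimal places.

test statistic = 6.487

x̄₁=52.080, s₁=7.879, n₁=25
x̄₂=30.750, s₂=8.795, n₂=8
s_p² = [24·7.879² + 7·8.795²]/31 = 65.5271
SE = √(s_p²·(1/25+1/8)) = 3.2882
t = (52.080−30.750)/3.2882 = 6.4869
df = 31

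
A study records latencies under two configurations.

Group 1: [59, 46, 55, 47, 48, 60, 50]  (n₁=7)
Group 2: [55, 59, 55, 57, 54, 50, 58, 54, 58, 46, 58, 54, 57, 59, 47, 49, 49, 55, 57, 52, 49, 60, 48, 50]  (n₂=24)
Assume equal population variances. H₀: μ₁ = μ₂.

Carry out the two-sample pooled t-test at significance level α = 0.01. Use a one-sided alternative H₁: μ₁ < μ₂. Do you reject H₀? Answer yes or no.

x̄₁=52.143, s₁=5.815, n₁=7
x̄₂=53.750, s₂=4.286, n₂=24
s_p² = [6·5.815² + 23·4.286²]/29 = 21.5640
SE = √(s_p²·(1/7+1/24)) = 1.9948
t = (52.143−53.750)/1.9948 = -0.8057
df = 29
p-value (one-sided, H₁ less) = 0.21349
At α=0.01: p ≥ α → fail to reject H₀

reject H₀: no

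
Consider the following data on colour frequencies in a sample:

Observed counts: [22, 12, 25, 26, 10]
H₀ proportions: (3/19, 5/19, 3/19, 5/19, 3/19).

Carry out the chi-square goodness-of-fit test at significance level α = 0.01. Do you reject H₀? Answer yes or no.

reject H₀: yes

n = 95; E_i = n·p_i = [15.00, 25.00, 15.00, 25.00, 15.00]
χ² = (22−15.00)²/15.00 + (12−25.00)²/25.00 + (25−15.00)²/15.00 + (26−25.00)²/25.00 + (10−15.00)²/15.00 = 18.4000
df = 4
p-value (upper-tail) = 0.00103
At α=0.01: p < α → reject H₀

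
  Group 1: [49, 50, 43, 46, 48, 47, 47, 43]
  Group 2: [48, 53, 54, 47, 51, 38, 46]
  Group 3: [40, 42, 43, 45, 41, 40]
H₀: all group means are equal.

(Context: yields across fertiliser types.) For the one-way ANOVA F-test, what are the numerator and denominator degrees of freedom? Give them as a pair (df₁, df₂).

degrees of freedom = [2, 18]

k = 3 groups, N = 21 total
df = (k−1, N−k) = (3−1, 21−3) = (2, 18)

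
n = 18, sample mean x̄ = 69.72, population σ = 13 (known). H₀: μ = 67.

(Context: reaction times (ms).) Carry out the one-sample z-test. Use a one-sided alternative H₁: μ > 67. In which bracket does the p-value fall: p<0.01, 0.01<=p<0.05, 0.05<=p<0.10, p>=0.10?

p-value bracket: p>=0.10

SE = σ/√n = 13/√18 = 3.0641
z = (x̄−μ₀)/SE = (69.72−67)/3.0641 = 0.8877
p-value (one-sided, H₁ greater) = 0.18735
→ bracket: p>=0.10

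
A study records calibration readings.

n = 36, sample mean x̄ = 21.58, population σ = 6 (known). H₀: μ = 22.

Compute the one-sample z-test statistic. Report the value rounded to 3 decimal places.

SE = σ/√n = 6/√36 = 1.0000
z = (x̄−μ₀)/SE = (21.58−22)/1.0000 = -0.4200

test statistic = -0.420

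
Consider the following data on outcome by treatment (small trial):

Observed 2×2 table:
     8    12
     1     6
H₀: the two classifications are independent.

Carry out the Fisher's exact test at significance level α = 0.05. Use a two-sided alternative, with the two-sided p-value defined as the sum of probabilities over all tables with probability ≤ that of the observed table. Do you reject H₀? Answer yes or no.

reject H₀: no

Margins: r₁=20, r₂=7, c₁=9, c₂=18, n=27
p_obs = C(20,8)·C(7,1)/C(27,9); sum pmf over tables with pmf ≤ p_obs
p-value (two-sided) = 0.36321
At α=0.05: p ≥ α → fail to reject H₀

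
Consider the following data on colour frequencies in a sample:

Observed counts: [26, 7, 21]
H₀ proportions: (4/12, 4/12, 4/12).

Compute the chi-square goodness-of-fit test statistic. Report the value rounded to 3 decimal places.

test statistic = 10.778

n = 54; E_i = n·p_i = [18.00, 18.00, 18.00]
χ² = (26−18.00)²/18.00 + (7−18.00)²/18.00 + (21−18.00)²/18.00 = 10.7778
df = 2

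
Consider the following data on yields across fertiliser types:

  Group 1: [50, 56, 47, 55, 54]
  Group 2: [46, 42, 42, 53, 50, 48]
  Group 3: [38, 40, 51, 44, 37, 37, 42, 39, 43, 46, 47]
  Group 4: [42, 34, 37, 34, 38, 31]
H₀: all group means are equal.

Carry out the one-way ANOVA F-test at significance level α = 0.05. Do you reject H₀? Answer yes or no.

Group means [52.40, 46.83, 42.18, 36.00], grand mean 43.679
SSB = Σnᵢ(x̄ᵢ−x̄)² = 818.437; SSW = ΣΣ(x−x̄ᵢ)² = 433.670
MSB = 818.437/3 = 272.8125; MSW = 433.670/24 = 18.0696
F = MSB/MSW = 15.0979
df = (3, 24)
p-value (upper-tail) = 0.00001
At α=0.05: p < α → reject H₀

reject H₀: yes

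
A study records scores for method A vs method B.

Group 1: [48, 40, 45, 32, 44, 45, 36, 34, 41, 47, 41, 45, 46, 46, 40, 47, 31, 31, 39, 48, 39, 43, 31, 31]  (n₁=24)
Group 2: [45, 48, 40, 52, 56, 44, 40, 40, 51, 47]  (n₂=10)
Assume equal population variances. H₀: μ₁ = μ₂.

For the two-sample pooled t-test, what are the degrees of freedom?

degrees of freedom = 32

df = n₁ + n₂ − 2 = 24 + 10 − 2 = 32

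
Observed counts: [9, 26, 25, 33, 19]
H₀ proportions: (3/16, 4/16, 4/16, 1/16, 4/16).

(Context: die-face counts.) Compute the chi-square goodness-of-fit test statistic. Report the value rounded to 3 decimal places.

n = 112; E_i = n·p_i = [21.00, 28.00, 28.00, 7.00, 28.00]
χ² = (9−21.00)²/21.00 + (26−28.00)²/28.00 + (25−28.00)²/28.00 + (33−7.00)²/7.00 + (19−28.00)²/28.00 = 106.7857
df = 4

test statistic = 106.786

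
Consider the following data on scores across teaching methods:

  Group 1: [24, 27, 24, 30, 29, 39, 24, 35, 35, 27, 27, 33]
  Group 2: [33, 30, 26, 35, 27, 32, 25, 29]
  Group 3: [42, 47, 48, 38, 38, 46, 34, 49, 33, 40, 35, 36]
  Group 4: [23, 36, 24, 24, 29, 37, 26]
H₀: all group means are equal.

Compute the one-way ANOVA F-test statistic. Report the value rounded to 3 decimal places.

test statistic = 13.229

Group means [29.50, 29.62, 40.50, 28.43], grand mean 32.718
SSB = Σnᵢ(x̄ᵢ−x̄)² = 1056.308; SSW = ΣΣ(x−x̄ᵢ)² = 931.589
MSB = 1056.308/3 = 352.1027; MSW = 931.589/35 = 26.6168
F = MSB/MSW = 13.2286
df = (3, 35)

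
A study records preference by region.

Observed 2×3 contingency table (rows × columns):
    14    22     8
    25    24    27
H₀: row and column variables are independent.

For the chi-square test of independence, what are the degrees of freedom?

df = (r−1)(c−1) = (2−1)·(3−1) = 2

degrees of freedom = 2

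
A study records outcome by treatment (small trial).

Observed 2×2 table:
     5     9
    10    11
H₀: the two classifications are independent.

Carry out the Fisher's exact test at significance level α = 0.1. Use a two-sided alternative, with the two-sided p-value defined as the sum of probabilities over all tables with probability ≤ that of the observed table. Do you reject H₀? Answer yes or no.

reject H₀: no

Margins: r₁=14, r₂=21, c₁=15, c₂=20, n=35
p_obs = C(14,5)·C(21,10)/C(35,15); sum pmf over tables with pmf ≤ p_obs
p-value (two-sided) = 0.72824
At α=0.1: p ≥ α → fail to reject H₀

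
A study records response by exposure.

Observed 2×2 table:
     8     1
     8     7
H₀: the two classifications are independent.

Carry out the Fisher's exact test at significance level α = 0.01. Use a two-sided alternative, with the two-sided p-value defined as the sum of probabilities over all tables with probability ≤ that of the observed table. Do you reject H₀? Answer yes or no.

reject H₀: no

Margins: r₁=9, r₂=15, c₁=16, c₂=8, n=24
p_obs = C(9,8)·C(15,8)/C(24,16); sum pmf over tables with pmf ≤ p_obs
p-value (two-sided) = 0.17818
At α=0.01: p ≥ α → fail to reject H₀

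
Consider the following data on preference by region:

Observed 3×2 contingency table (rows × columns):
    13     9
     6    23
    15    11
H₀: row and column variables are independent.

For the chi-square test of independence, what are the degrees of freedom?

df = (r−1)(c−1) = (3−1)·(2−1) = 2

degrees of freedom = 2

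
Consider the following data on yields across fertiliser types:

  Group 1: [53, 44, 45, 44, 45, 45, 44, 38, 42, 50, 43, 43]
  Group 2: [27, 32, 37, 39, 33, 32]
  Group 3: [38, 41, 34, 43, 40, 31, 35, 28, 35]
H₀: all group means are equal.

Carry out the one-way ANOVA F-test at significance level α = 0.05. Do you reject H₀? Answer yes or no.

Group means [44.67, 33.33, 36.11], grand mean 39.296
SSB = Σnᵢ(x̄ᵢ−x̄)² = 650.741; SSW = ΣΣ(x−x̄ᵢ)² = 434.889
MSB = 650.741/2 = 325.3704; MSW = 434.889/24 = 18.1204
F = MSB/MSW = 17.9561
df = (2, 24)
p-value (upper-tail) = 0.00002
At α=0.05: p < α → reject H₀

reject H₀: yes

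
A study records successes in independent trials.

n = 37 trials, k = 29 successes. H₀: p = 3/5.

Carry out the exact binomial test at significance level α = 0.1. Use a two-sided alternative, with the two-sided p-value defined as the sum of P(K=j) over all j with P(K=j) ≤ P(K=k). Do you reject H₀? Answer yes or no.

Exact binomial: n=37, k=29, p₀=3/5=0.6000
P(X=j) = C(n,j)·p₀^j·(1−p₀)^(n−j); p = Σ P(X=j) over j with P(X=j) ≤ P(X=29)
p-value (two-sided) = 0.02783
At α=0.1: p < α → reject H₀

reject H₀: yes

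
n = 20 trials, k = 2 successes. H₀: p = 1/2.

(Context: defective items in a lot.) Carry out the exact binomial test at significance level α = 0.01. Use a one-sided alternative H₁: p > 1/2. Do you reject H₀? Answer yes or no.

reject H₀: no

Exact binomial: n=20, k=2, p₀=1/2=0.5000
P(X≥2) from Σ C(n,i)·p₀^i·(1−p₀)^(n−i)
p-value (one-sided, H₁ greater) = 0.99998
At α=0.01: p ≥ α → fail to reject H₀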